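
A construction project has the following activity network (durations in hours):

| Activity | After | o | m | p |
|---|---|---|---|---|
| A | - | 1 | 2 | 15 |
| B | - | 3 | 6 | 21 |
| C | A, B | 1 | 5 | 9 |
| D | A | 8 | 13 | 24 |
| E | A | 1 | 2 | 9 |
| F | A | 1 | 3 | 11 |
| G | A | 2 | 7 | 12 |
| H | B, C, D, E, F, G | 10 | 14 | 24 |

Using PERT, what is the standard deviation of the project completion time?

te_A = (1 + 4·2 + 15)/6 = 24/6 = 4; σ²_A = ((15−1)/6)² = 5.444
te_B = (3 + 4·6 + 21)/6 = 48/6 = 8; σ²_B = ((21−3)/6)² = 9.000
te_C = (1 + 4·5 + 9)/6 = 30/6 = 5; σ²_C = ((9−1)/6)² = 1.778
te_D = (8 + 4·13 + 24)/6 = 84/6 = 14; σ²_D = ((24−8)/6)² = 7.111
te_E = (1 + 4·2 + 9)/6 = 18/6 = 3; σ²_E = ((9−1)/6)² = 1.778
te_F = (1 + 4·3 + 11)/6 = 24/6 = 4; σ²_F = ((11−1)/6)² = 2.778
te_G = (2 + 4·7 + 12)/6 = 42/6 = 7; σ²_G = ((12−2)/6)² = 2.778
te_H = (10 + 4·14 + 24)/6 = 90/6 = 15; σ²_H = ((24−10)/6)² = 5.444

Forward pass:
ES_A = 0; EF_A = 4
ES_B = 0; EF_B = 8
ES_C = max(EF_A=4, EF_B=8) = 8; EF_C = 8+5 = 13
ES_D = 4; EF_D = 4+14 = 18
ES_E = 4; EF_E = 4+3 = 7
ES_F = 4; EF_F = 4+4 = 8
ES_G = 4; EF_G = 4+7 = 11
ES_H = max(EF_B=8, EF_C=13, EF_D=18, EF_E=7, EF_F=8, EF_G=11) = 18; EF_H = 18+15 = 33
Expected project duration μ = 33 hours. Critical path: A → D → H.

Variance along critical path = 5.444 + 7.111 + 5.444 = 18.000
σ = √18.000 = 4.243 hours

4.24 hours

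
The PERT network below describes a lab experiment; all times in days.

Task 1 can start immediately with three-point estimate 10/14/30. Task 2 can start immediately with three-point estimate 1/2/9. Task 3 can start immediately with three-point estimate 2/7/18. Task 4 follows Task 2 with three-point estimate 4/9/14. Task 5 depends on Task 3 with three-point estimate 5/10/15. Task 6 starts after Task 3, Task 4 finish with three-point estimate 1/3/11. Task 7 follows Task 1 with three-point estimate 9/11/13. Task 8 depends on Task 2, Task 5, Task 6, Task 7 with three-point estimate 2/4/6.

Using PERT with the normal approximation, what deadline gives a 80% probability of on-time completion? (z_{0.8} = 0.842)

te_Task 1 = (10 + 4·14 + 30)/6 = 96/6 = 16; σ²_Task 1 = ((30−10)/6)² = 11.111
te_Task 2 = (1 + 4·2 + 9)/6 = 18/6 = 3; σ²_Task 2 = ((9−1)/6)² = 1.778
te_Task 3 = (2 + 4·7 + 18)/6 = 48/6 = 8; σ²_Task 3 = ((18−2)/6)² = 7.111
te_Task 4 = (4 + 4·9 + 14)/6 = 54/6 = 9; σ²_Task 4 = ((14−4)/6)² = 2.778
te_Task 5 = (5 + 4·10 + 15)/6 = 60/6 = 10; σ²_Task 5 = ((15−5)/6)² = 2.778
te_Task 6 = (1 + 4·3 + 11)/6 = 24/6 = 4; σ²_Task 6 = ((11−1)/6)² = 2.778
te_Task 7 = (9 + 4·11 + 13)/6 = 66/6 = 11; σ²_Task 7 = ((13−9)/6)² = 0.444
te_Task 8 = (2 + 4·4 + 6)/6 = 24/6 = 4; σ²_Task 8 = ((6−2)/6)² = 0.444

Forward pass:
ES_Task 1 = 0; EF_Task 1 = 16
ES_Task 2 = 0; EF_Task 2 = 3
ES_Task 3 = 0; EF_Task 3 = 8
ES_Task 4 = 3; EF_Task 4 = 3+9 = 12
ES_Task 5 = 8; EF_Task 5 = 8+10 = 18
ES_Task 6 = max(EF_Task 3=8, EF_Task 4=12) = 12; EF_Task 6 = 12+4 = 16
ES_Task 7 = 16; EF_Task 7 = 16+11 = 27
ES_Task 8 = max(EF_Task 2=3, EF_Task 5=18, EF_Task 6=16, EF_Task 7=27) = 27; EF_Task 8 = 27+4 = 31
Expected project duration μ = 31 days. Critical path: Task 1 → Task 7 → Task 8.

Variance along critical path = 11.111 + 0.444 + 0.444 = 12.000; σ = 3.464 days.
D = μ + z·σ = 31 + 0.842·3.464 = 33.9 days

33.9 days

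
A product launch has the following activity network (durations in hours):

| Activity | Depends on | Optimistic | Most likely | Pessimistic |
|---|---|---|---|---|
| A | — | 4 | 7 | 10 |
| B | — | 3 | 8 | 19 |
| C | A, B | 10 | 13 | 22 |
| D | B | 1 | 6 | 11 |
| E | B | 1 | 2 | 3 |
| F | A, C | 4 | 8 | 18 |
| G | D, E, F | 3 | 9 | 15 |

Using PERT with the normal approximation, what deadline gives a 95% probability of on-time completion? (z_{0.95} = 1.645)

48.5 hours

te_A = (4 + 4·7 + 10)/6 = 42/6 = 7; σ²_A = ((10−4)/6)² = 1.000
te_B = (3 + 4·8 + 19)/6 = 54/6 = 9; σ²_B = ((19−3)/6)² = 7.111
te_C = (10 + 4·13 + 22)/6 = 84/6 = 14; σ²_C = ((22−10)/6)² = 4.000
te_D = (1 + 4·6 + 11)/6 = 36/6 = 6; σ²_D = ((11−1)/6)² = 2.778
te_E = (1 + 4·2 + 3)/6 = 12/6 = 2; σ²_E = ((3−1)/6)² = 0.111
te_F = (4 + 4·8 + 18)/6 = 54/6 = 9; σ²_F = ((18−4)/6)² = 5.444
te_G = (3 + 4·9 + 15)/6 = 54/6 = 9; σ²_G = ((15−3)/6)² = 4.000

Forward pass:
ES_A = 0; EF_A = 7
ES_B = 0; EF_B = 9
ES_C = max(EF_A=7, EF_B=9) = 9; EF_C = 9+14 = 23
ES_D = 9; EF_D = 9+6 = 15
ES_E = 9; EF_E = 9+2 = 11
ES_F = max(EF_A=7, EF_C=23) = 23; EF_F = 23+9 = 32
ES_G = max(EF_D=15, EF_E=11, EF_F=32) = 32; EF_G = 32+9 = 41
Expected project duration μ = 41 hours. Critical path: B → C → F → G.

Variance along critical path = 7.111 + 4.000 + 5.444 + 4.000 = 20.556; σ = 4.534 hours.
D = μ + z·σ = 41 + 1.645·4.534 = 48.5 hours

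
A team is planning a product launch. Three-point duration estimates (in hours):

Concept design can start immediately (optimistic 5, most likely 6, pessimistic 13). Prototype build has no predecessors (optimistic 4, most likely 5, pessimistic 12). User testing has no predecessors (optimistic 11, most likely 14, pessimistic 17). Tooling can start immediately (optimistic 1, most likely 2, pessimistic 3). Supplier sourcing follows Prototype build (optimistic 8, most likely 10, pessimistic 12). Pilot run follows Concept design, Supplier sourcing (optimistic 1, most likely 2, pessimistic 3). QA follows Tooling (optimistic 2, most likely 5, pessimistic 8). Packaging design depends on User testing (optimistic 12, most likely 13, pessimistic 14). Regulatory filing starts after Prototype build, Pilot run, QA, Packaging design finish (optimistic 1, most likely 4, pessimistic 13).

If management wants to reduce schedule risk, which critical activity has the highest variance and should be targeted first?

te_Concept design = (5 + 4·6 + 13)/6 = 42/6 = 7; σ²_Concept design = ((13−5)/6)² = 1.778
te_Prototype build = (4 + 4·5 + 12)/6 = 36/6 = 6; σ²_Prototype build = ((12−4)/6)² = 1.778
te_User testing = (11 + 4·14 + 17)/6 = 84/6 = 14; σ²_User testing = ((17−11)/6)² = 1.000
te_Tooling = (1 + 4·2 + 3)/6 = 12/6 = 2; σ²_Tooling = ((3−1)/6)² = 0.111
te_Supplier sourcing = (8 + 4·10 + 12)/6 = 60/6 = 10; σ²_Supplier sourcing = ((12−8)/6)² = 0.444
te_Pilot run = (1 + 4·2 + 3)/6 = 12/6 = 2; σ²_Pilot run = ((3−1)/6)² = 0.111
te_QA = (2 + 4·5 + 8)/6 = 30/6 = 5; σ²_QA = ((8−2)/6)² = 1.000
te_Packaging design = (12 + 4·13 + 14)/6 = 78/6 = 13; σ²_Packaging design = ((14−12)/6)² = 0.111
te_Regulatory filing = (1 + 4·4 + 13)/6 = 30/6 = 5; σ²_Regulatory filing = ((13−1)/6)² = 4.000

Forward pass:
ES_Concept design = 0; EF_Concept design = 7
ES_Prototype build = 0; EF_Prototype build = 6
ES_User testing = 0; EF_User testing = 14
ES_Tooling = 0; EF_Tooling = 2
ES_Supplier sourcing = 6; EF_Supplier sourcing = 6+10 = 16
ES_Pilot run = max(EF_Concept design=7, EF_Supplier sourcing=16) = 16; EF_Pilot run = 16+2 = 18
ES_QA = 2; EF_QA = 2+5 = 7
ES_Packaging design = 14; EF_Packaging design = 14+13 = 27
ES_Regulatory filing = max(EF_Prototype build=6, EF_Pilot run=18, EF_QA=7, EF_Packaging design=27) = 27; EF_Regulatory filing = 27+5 = 32
Expected project duration μ = 32 hours. Critical path: User testing → Packaging design → Regulatory filing.

Variances on critical path: σ²_User testing=1.000, σ²_Packaging design=0.111, σ²_Regulatory filing=4.000.
Largest is σ²_Regulatory filing = 4.000.

Regulatory filing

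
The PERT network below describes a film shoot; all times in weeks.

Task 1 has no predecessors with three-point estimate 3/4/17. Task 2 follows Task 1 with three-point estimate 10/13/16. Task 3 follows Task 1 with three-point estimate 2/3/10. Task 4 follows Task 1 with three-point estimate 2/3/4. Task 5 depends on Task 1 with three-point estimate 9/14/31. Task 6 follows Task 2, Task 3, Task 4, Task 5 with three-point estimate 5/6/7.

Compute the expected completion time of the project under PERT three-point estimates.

28 weeks

te_Task 1 = (3 + 4·4 + 17)/6 = 36/6 = 6
te_Task 2 = (10 + 4·13 + 16)/6 = 78/6 = 13
te_Task 3 = (2 + 4·3 + 10)/6 = 24/6 = 4
te_Task 4 = (2 + 4·3 + 4)/6 = 18/6 = 3
te_Task 5 = (9 + 4·14 + 31)/6 = 96/6 = 16
te_Task 6 = (5 + 4·6 + 7)/6 = 36/6 = 6

Forward pass:
ES_Task 1 = 0; EF_Task 1 = 6
ES_Task 2 = 6; EF_Task 2 = 6+13 = 19
ES_Task 3 = 6; EF_Task 3 = 6+4 = 10
ES_Task 4 = 6; EF_Task 4 = 6+3 = 9
ES_Task 5 = 6; EF_Task 5 = 6+16 = 22
ES_Task 6 = max(EF_Task 2=19, EF_Task 3=10, EF_Task 4=9, EF_Task 5=22) = 22; EF_Task 6 = 22+6 = 28
Expected project duration μ = 28 weeks. Critical path: Task 1 → Task 5 → Task 6.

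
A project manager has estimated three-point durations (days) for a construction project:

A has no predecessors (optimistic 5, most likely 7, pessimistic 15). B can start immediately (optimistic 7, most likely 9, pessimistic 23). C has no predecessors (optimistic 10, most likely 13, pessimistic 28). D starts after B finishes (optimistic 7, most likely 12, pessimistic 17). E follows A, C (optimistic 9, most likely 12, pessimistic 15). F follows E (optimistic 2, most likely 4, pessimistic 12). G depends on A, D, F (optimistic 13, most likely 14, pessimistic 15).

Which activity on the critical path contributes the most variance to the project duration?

te_A = (5 + 4·7 + 15)/6 = 48/6 = 8; σ²_A = ((15−5)/6)² = 2.778
te_B = (7 + 4·9 + 23)/6 = 66/6 = 11; σ²_B = ((23−7)/6)² = 7.111
te_C = (10 + 4·13 + 28)/6 = 90/6 = 15; σ²_C = ((28−10)/6)² = 9.000
te_D = (7 + 4·12 + 17)/6 = 72/6 = 12; σ²_D = ((17−7)/6)² = 2.778
te_E = (9 + 4·12 + 15)/6 = 72/6 = 12; σ²_E = ((15−9)/6)² = 1.000
te_F = (2 + 4·4 + 12)/6 = 30/6 = 5; σ²_F = ((12−2)/6)² = 2.778
te_G = (13 + 4·14 + 15)/6 = 84/6 = 14; σ²_G = ((15−13)/6)² = 0.111

Forward pass:
ES_A = 0; EF_A = 8
ES_B = 0; EF_B = 11
ES_C = 0; EF_C = 15
ES_D = 11; EF_D = 11+12 = 23
ES_E = max(EF_A=8, EF_C=15) = 15; EF_E = 15+12 = 27
ES_F = 27; EF_F = 27+5 = 32
ES_G = max(EF_A=8, EF_D=23, EF_F=32) = 32; EF_G = 32+14 = 46
Expected project duration μ = 46 days. Critical path: C → E → F → G.

Variances on critical path: σ²_C=9.000, σ²_E=1.000, σ²_F=2.778, σ²_G=0.111.
Largest is σ²_C = 9.000.

C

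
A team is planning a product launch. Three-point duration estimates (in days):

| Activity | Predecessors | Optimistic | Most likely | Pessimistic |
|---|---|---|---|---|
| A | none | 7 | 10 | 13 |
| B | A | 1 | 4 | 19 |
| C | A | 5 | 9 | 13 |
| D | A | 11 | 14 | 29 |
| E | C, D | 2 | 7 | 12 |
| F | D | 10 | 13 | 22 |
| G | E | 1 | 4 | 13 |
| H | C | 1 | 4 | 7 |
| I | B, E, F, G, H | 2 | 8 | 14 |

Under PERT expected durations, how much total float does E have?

te_A = (7 + 4·10 + 13)/6 = 60/6 = 10
te_B = (1 + 4·4 + 19)/6 = 36/6 = 6
te_C = (5 + 4·9 + 13)/6 = 54/6 = 9
te_D = (11 + 4·14 + 29)/6 = 96/6 = 16
te_E = (2 + 4·7 + 12)/6 = 42/6 = 7
te_F = (10 + 4·13 + 22)/6 = 84/6 = 14
te_G = (1 + 4·4 + 13)/6 = 30/6 = 5
te_H = (1 + 4·4 + 7)/6 = 24/6 = 4
te_I = (2 + 4·8 + 14)/6 = 48/6 = 8

Forward pass:
ES_A = 0; EF_A = 10
ES_B = 10; EF_B = 10+6 = 16
ES_C = 10; EF_C = 10+9 = 19
ES_D = 10; EF_D = 10+16 = 26
ES_E = max(EF_C=19, EF_D=26) = 26; EF_E = 26+7 = 33
ES_F = 26; EF_F = 26+14 = 40
ES_G = 33; EF_G = 33+5 = 38
ES_H = 19; EF_H = 19+4 = 23
ES_I = max(EF_B=16, EF_E=33, EF_F=40, EF_G=38, EF_H=23) = 40; EF_I = 40+8 = 48
Expected project duration μ = 48 days. Critical path: A → D → F → I.

Backward pass:
LF_I = 48; LS_I = 48−8 = 40
LF_H = LS_I = 40; LS_H = 40−4 = 36
LF_G = LS_I = 40; LS_G = 40−5 = 35
LF_F = LS_I = 40; LS_F = 40−14 = 26
LF_E = min(LS_G=35, LS_I=40) = 35; LS_E = 35−7 = 28
LF_D = min(LS_E=28, LS_F=26) = 26; LS_D = 26−16 = 10
LF_C = min(LS_E=28, LS_H=36) = 28; LS_C = 28−9 = 19
LF_B = LS_I = 40; LS_B = 40−6 = 34
LF_A = min(LS_B=34, LS_C=19, LS_D=10) = 10; LS_A = 10−10 = 0
Slack_E = LS_E − ES_E = 28 − 26 = 2

2 days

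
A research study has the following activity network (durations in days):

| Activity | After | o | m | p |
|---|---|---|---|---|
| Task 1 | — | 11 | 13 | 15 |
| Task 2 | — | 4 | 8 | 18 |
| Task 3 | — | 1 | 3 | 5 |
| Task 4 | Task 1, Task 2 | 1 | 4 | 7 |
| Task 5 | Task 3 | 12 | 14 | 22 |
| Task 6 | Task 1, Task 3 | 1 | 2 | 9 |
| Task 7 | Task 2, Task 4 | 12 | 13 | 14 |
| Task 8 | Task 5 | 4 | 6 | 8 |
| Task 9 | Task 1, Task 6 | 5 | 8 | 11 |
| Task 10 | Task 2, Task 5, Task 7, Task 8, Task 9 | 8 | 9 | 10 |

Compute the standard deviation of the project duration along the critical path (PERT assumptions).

te_Task 1 = (11 + 4·13 + 15)/6 = 78/6 = 13; σ²_Task 1 = ((15−11)/6)² = 0.444
te_Task 2 = (4 + 4·8 + 18)/6 = 54/6 = 9; σ²_Task 2 = ((18−4)/6)² = 5.444
te_Task 3 = (1 + 4·3 + 5)/6 = 18/6 = 3; σ²_Task 3 = ((5−1)/6)² = 0.444
te_Task 4 = (1 + 4·4 + 7)/6 = 24/6 = 4; σ²_Task 4 = ((7−1)/6)² = 1.000
te_Task 5 = (12 + 4·14 + 22)/6 = 90/6 = 15; σ²_Task 5 = ((22−12)/6)² = 2.778
te_Task 6 = (1 + 4·2 + 9)/6 = 18/6 = 3; σ²_Task 6 = ((9−1)/6)² = 1.778
te_Task 7 = (12 + 4·13 + 14)/6 = 78/6 = 13; σ²_Task 7 = ((14−12)/6)² = 0.111
te_Task 8 = (4 + 4·6 + 8)/6 = 36/6 = 6; σ²_Task 8 = ((8−4)/6)² = 0.444
te_Task 9 = (5 + 4·8 + 11)/6 = 48/6 = 8; σ²_Task 9 = ((11−5)/6)² = 1.000
te_Task 10 = (8 + 4·9 + 10)/6 = 54/6 = 9; σ²_Task 10 = ((10−8)/6)² = 0.111

Forward pass:
ES_Task 1 = 0; EF_Task 1 = 13
ES_Task 2 = 0; EF_Task 2 = 9
ES_Task 3 = 0; EF_Task 3 = 3
ES_Task 4 = max(EF_Task 1=13, EF_Task 2=9) = 13; EF_Task 4 = 13+4 = 17
ES_Task 5 = 3; EF_Task 5 = 3+15 = 18
ES_Task 6 = max(EF_Task 1=13, EF_Task 3=3) = 13; EF_Task 6 = 13+3 = 16
ES_Task 7 = max(EF_Task 2=9, EF_Task 4=17) = 17; EF_Task 7 = 17+13 = 30
ES_Task 8 = 18; EF_Task 8 = 18+6 = 24
ES_Task 9 = max(EF_Task 1=13, EF_Task 6=16) = 16; EF_Task 9 = 16+8 = 24
ES_Task 10 = max(EF_Task 2=9, EF_Task 5=18, EF_Task 7=30, EF_Task 8=24, EF_Task 9=24) = 30; EF_Task 10 = 30+9 = 39
Expected project duration μ = 39 days. Critical path: Task 1 → Task 4 → Task 7 → Task 10.

Variance along critical path = 0.444 + 1.000 + 0.111 + 0.111 = 1.667
σ = √1.667 = 1.291 days

1.29 days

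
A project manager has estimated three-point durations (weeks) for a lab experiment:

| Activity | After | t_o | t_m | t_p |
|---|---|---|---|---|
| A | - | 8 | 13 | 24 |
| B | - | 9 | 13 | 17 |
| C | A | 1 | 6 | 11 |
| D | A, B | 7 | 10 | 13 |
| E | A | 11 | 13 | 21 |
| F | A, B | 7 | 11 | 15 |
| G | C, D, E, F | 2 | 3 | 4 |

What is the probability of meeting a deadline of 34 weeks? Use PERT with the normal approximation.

te_A = (8 + 4·13 + 24)/6 = 84/6 = 14; σ²_A = ((24−8)/6)² = 7.111
te_B = (9 + 4·13 + 17)/6 = 78/6 = 13; σ²_B = ((17−9)/6)² = 1.778
te_C = (1 + 4·6 + 11)/6 = 36/6 = 6; σ²_C = ((11−1)/6)² = 2.778
te_D = (7 + 4·10 + 13)/6 = 60/6 = 10; σ²_D = ((13−7)/6)² = 1.000
te_E = (11 + 4·13 + 21)/6 = 84/6 = 14; σ²_E = ((21−11)/6)² = 2.778
te_F = (7 + 4·11 + 15)/6 = 66/6 = 11; σ²_F = ((15−7)/6)² = 1.778
te_G = (2 + 4·3 + 4)/6 = 18/6 = 3; σ²_G = ((4−2)/6)² = 0.111

Forward pass:
ES_A = 0; EF_A = 14
ES_B = 0; EF_B = 13
ES_C = 14; EF_C = 14+6 = 20
ES_D = max(EF_A=14, EF_B=13) = 14; EF_D = 14+10 = 24
ES_E = 14; EF_E = 14+14 = 28
ES_F = max(EF_A=14, EF_B=13) = 14; EF_F = 14+11 = 25
ES_G = max(EF_C=20, EF_D=24, EF_E=28, EF_F=25) = 28; EF_G = 28+3 = 31
Expected project duration μ = 31 weeks. Critical path: A → E → G.

Variance along critical path = 7.111 + 2.778 + 0.111 = 10.000; σ = √10.000 = 3.162 weeks.
Z = (34 − 31) / 3.162 = 0.949
P(T ≤ 34) = Φ(0.949) ≈ 0.829

0.829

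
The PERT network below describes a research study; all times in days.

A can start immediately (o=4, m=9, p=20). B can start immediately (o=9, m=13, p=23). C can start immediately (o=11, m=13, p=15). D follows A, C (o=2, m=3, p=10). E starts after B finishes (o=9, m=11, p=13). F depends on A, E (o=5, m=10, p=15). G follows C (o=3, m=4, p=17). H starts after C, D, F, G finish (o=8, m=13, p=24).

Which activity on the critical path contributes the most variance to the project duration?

te_A = (4 + 4·9 + 20)/6 = 60/6 = 10; σ²_A = ((20−4)/6)² = 7.111
te_B = (9 + 4·13 + 23)/6 = 84/6 = 14; σ²_B = ((23−9)/6)² = 5.444
te_C = (11 + 4·13 + 15)/6 = 78/6 = 13; σ²_C = ((15−11)/6)² = 0.444
te_D = (2 + 4·3 + 10)/6 = 24/6 = 4; σ²_D = ((10−2)/6)² = 1.778
te_E = (9 + 4·11 + 13)/6 = 66/6 = 11; σ²_E = ((13−9)/6)² = 0.444
te_F = (5 + 4·10 + 15)/6 = 60/6 = 10; σ²_F = ((15−5)/6)² = 2.778
te_G = (3 + 4·4 + 17)/6 = 36/6 = 6; σ²_G = ((17−3)/6)² = 5.444
te_H = (8 + 4·13 + 24)/6 = 84/6 = 14; σ²_H = ((24−8)/6)² = 7.111

Forward pass:
ES_A = 0; EF_A = 10
ES_B = 0; EF_B = 14
ES_C = 0; EF_C = 13
ES_D = max(EF_A=10, EF_C=13) = 13; EF_D = 13+4 = 17
ES_E = 14; EF_E = 14+11 = 25
ES_F = max(EF_A=10, EF_E=25) = 25; EF_F = 25+10 = 35
ES_G = 13; EF_G = 13+6 = 19
ES_H = max(EF_C=13, EF_D=17, EF_F=35, EF_G=19) = 35; EF_H = 35+14 = 49
Expected project duration μ = 49 days. Critical path: B → E → F → H.

Variances on critical path: σ²_B=5.444, σ²_E=0.444, σ²_F=2.778, σ²_H=7.111.
Largest is σ²_H = 7.111.

H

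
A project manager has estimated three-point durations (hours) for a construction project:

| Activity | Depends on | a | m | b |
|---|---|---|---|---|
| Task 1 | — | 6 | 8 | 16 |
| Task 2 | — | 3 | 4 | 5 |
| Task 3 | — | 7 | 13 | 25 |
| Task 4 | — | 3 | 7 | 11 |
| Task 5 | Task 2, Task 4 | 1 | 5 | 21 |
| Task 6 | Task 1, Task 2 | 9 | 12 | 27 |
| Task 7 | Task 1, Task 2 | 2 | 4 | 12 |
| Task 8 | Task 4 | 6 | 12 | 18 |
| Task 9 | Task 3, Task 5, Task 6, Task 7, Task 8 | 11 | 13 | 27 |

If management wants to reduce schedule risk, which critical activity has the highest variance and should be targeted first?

Task 6

te_Task 1 = (6 + 4·8 + 16)/6 = 54/6 = 9; σ²_Task 1 = ((16−6)/6)² = 2.778
te_Task 2 = (3 + 4·4 + 5)/6 = 24/6 = 4; σ²_Task 2 = ((5−3)/6)² = 0.111
te_Task 3 = (7 + 4·13 + 25)/6 = 84/6 = 14; σ²_Task 3 = ((25−7)/6)² = 9.000
te_Task 4 = (3 + 4·7 + 11)/6 = 42/6 = 7; σ²_Task 4 = ((11−3)/6)² = 1.778
te_Task 5 = (1 + 4·5 + 21)/6 = 42/6 = 7; σ²_Task 5 = ((21−1)/6)² = 11.111
te_Task 6 = (9 + 4·12 + 27)/6 = 84/6 = 14; σ²_Task 6 = ((27−9)/6)² = 9.000
te_Task 7 = (2 + 4·4 + 12)/6 = 30/6 = 5; σ²_Task 7 = ((12−2)/6)² = 2.778
te_Task 8 = (6 + 4·12 + 18)/6 = 72/6 = 12; σ²_Task 8 = ((18−6)/6)² = 4.000
te_Task 9 = (11 + 4·13 + 27)/6 = 90/6 = 15; σ²_Task 9 = ((27−11)/6)² = 7.111

Forward pass:
ES_Task 1 = 0; EF_Task 1 = 9
ES_Task 2 = 0; EF_Task 2 = 4
ES_Task 3 = 0; EF_Task 3 = 14
ES_Task 4 = 0; EF_Task 4 = 7
ES_Task 5 = max(EF_Task 2=4, EF_Task 4=7) = 7; EF_Task 5 = 7+7 = 14
ES_Task 6 = max(EF_Task 1=9, EF_Task 2=4) = 9; EF_Task 6 = 9+14 = 23
ES_Task 7 = max(EF_Task 1=9, EF_Task 2=4) = 9; EF_Task 7 = 9+5 = 14
ES_Task 8 = 7; EF_Task 8 = 7+12 = 19
ES_Task 9 = max(EF_Task 3=14, EF_Task 5=14, EF_Task 6=23, EF_Task 7=14, EF_Task 8=19) = 23; EF_Task 9 = 23+15 = 38
Expected project duration μ = 38 hours. Critical path: Task 1 → Task 6 → Task 9.

Variances on critical path: σ²_Task 1=2.778, σ²_Task 6=9.000, σ²_Task 9=7.111.
Largest is σ²_Task 6 = 9.000.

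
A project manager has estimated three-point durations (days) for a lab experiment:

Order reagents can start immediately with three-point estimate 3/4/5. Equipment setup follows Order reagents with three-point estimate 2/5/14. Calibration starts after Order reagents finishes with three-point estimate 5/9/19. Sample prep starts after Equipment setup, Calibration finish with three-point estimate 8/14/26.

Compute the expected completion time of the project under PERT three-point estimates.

te_Order reagents = (3 + 4·4 + 5)/6 = 24/6 = 4
te_Equipment setup = (2 + 4·5 + 14)/6 = 36/6 = 6
te_Calibration = (5 + 4·9 + 19)/6 = 60/6 = 10
te_Sample prep = (8 + 4·14 + 26)/6 = 90/6 = 15

Forward pass:
ES_Order reagents = 0; EF_Order reagents = 4
ES_Equipment setup = 4; EF_Equipment setup = 4+6 = 10
ES_Calibration = 4; EF_Calibration = 4+10 = 14
ES_Sample prep = max(EF_Equipment setup=10, EF_Calibration=14) = 14; EF_Sample prep = 14+15 = 29
Expected project duration μ = 29 days. Critical path: Order reagents → Calibration → Sample prep.

29 days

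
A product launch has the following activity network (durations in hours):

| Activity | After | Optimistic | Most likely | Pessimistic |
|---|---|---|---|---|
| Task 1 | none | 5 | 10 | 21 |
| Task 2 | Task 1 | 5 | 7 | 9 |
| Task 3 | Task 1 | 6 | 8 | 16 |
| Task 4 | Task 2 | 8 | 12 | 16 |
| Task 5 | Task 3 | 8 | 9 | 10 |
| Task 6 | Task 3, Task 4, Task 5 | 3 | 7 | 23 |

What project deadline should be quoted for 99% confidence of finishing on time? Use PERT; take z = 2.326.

49.5 hours

te_Task 1 = (5 + 4·10 + 21)/6 = 66/6 = 11; σ²_Task 1 = ((21−5)/6)² = 7.111
te_Task 2 = (5 + 4·7 + 9)/6 = 42/6 = 7; σ²_Task 2 = ((9−5)/6)² = 0.444
te_Task 3 = (6 + 4·8 + 16)/6 = 54/6 = 9; σ²_Task 3 = ((16−6)/6)² = 2.778
te_Task 4 = (8 + 4·12 + 16)/6 = 72/6 = 12; σ²_Task 4 = ((16−8)/6)² = 1.778
te_Task 5 = (8 + 4·9 + 10)/6 = 54/6 = 9; σ²_Task 5 = ((10−8)/6)² = 0.111
te_Task 6 = (3 + 4·7 + 23)/6 = 54/6 = 9; σ²_Task 6 = ((23−3)/6)² = 11.111

Forward pass:
ES_Task 1 = 0; EF_Task 1 = 11
ES_Task 2 = 11; EF_Task 2 = 11+7 = 18
ES_Task 3 = 11; EF_Task 3 = 11+9 = 20
ES_Task 4 = 18; EF_Task 4 = 18+12 = 30
ES_Task 5 = 20; EF_Task 5 = 20+9 = 29
ES_Task 6 = max(EF_Task 3=20, EF_Task 4=30, EF_Task 5=29) = 30; EF_Task 6 = 30+9 = 39
Expected project duration μ = 39 hours. Critical path: Task 1 → Task 2 → Task 4 → Task 6.

Variance along critical path = 7.111 + 0.444 + 1.778 + 11.111 = 20.444; σ = 4.522 hours.
D = μ + z·σ = 39 + 2.326·4.522 = 49.5 hours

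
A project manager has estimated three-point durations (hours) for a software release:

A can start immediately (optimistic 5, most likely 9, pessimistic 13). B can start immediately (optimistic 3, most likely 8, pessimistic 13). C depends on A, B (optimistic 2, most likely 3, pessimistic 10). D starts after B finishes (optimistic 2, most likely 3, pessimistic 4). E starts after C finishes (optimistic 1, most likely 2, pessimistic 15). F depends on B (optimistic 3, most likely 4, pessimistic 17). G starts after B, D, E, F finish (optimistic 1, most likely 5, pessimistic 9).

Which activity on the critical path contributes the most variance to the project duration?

te_A = (5 + 4·9 + 13)/6 = 54/6 = 9; σ²_A = ((13−5)/6)² = 1.778
te_B = (3 + 4·8 + 13)/6 = 48/6 = 8; σ²_B = ((13−3)/6)² = 2.778
te_C = (2 + 4·3 + 10)/6 = 24/6 = 4; σ²_C = ((10−2)/6)² = 1.778
te_D = (2 + 4·3 + 4)/6 = 18/6 = 3; σ²_D = ((4−2)/6)² = 0.111
te_E = (1 + 4·2 + 15)/6 = 24/6 = 4; σ²_E = ((15−1)/6)² = 5.444
te_F = (3 + 4·4 + 17)/6 = 36/6 = 6; σ²_F = ((17−3)/6)² = 5.444
te_G = (1 + 4·5 + 9)/6 = 30/6 = 5; σ²_G = ((9−1)/6)² = 1.778

Forward pass:
ES_A = 0; EF_A = 9
ES_B = 0; EF_B = 8
ES_C = max(EF_A=9, EF_B=8) = 9; EF_C = 9+4 = 13
ES_D = 8; EF_D = 8+3 = 11
ES_E = 13; EF_E = 13+4 = 17
ES_F = 8; EF_F = 8+6 = 14
ES_G = max(EF_B=8, EF_D=11, EF_E=17, EF_F=14) = 17; EF_G = 17+5 = 22
Expected project duration μ = 22 hours. Critical path: A → C → E → G.

Variances on critical path: σ²_A=1.778, σ²_C=1.778, σ²_E=5.444, σ²_G=1.778.
Largest is σ²_E = 5.444.

E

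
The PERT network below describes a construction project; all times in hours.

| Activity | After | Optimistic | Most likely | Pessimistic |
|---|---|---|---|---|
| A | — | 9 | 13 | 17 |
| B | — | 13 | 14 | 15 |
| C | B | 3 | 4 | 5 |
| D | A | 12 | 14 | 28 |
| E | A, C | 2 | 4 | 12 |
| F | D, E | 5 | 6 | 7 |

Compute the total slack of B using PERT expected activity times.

te_A = (9 + 4·13 + 17)/6 = 78/6 = 13
te_B = (13 + 4·14 + 15)/6 = 84/6 = 14
te_C = (3 + 4·4 + 5)/6 = 24/6 = 4
te_D = (12 + 4·14 + 28)/6 = 96/6 = 16
te_E = (2 + 4·4 + 12)/6 = 30/6 = 5
te_F = (5 + 4·6 + 7)/6 = 36/6 = 6

Forward pass:
ES_A = 0; EF_A = 13
ES_B = 0; EF_B = 14
ES_C = 14; EF_C = 14+4 = 18
ES_D = 13; EF_D = 13+16 = 29
ES_E = max(EF_A=13, EF_C=18) = 18; EF_E = 18+5 = 23
ES_F = max(EF_D=29, EF_E=23) = 29; EF_F = 29+6 = 35
Expected project duration μ = 35 hours. Critical path: A → D → F.

Backward pass:
LF_F = 35; LS_F = 35−6 = 29
LF_E = LS_F = 29; LS_E = 29−5 = 24
LF_D = LS_F = 29; LS_D = 29−16 = 13
LF_C = LS_E = 24; LS_C = 24−4 = 20
LF_B = LS_C = 20; LS_B = 20−14 = 6
LF_A = min(LS_D=13, LS_E=24) = 13; LS_A = 13−13 = 0
Slack_B = LS_B − ES_B = 6 − 0 = 6

6 hours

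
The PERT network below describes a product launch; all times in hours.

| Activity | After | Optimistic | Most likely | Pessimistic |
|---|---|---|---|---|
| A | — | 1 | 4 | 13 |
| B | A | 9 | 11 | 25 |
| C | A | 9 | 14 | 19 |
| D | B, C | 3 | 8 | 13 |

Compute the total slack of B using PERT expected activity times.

1 hours

te_A = (1 + 4·4 + 13)/6 = 30/6 = 5
te_B = (9 + 4·11 + 25)/6 = 78/6 = 13
te_C = (9 + 4·14 + 19)/6 = 84/6 = 14
te_D = (3 + 4·8 + 13)/6 = 48/6 = 8

Forward pass:
ES_A = 0; EF_A = 5
ES_B = 5; EF_B = 5+13 = 18
ES_C = 5; EF_C = 5+14 = 19
ES_D = max(EF_B=18, EF_C=19) = 19; EF_D = 19+8 = 27
Expected project duration μ = 27 hours. Critical path: A → C → D.

Backward pass:
LF_D = 27; LS_D = 27−8 = 19
LF_C = LS_D = 19; LS_C = 19−14 = 5
LF_B = LS_D = 19; LS_B = 19−13 = 6
LF_A = min(LS_B=6, LS_C=5) = 5; LS_A = 5−5 = 0
Slack_B = LS_B − ES_B = 6 − 5 = 1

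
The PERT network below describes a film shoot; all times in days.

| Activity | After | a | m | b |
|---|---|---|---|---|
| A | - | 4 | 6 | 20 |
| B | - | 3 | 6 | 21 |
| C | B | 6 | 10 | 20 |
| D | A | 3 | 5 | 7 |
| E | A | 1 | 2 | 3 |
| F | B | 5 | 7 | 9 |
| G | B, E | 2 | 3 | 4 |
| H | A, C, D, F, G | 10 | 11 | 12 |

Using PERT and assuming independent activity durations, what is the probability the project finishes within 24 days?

0.058

te_A = (4 + 4·6 + 20)/6 = 48/6 = 8; σ²_A = ((20−4)/6)² = 7.111
te_B = (3 + 4·6 + 21)/6 = 48/6 = 8; σ²_B = ((21−3)/6)² = 9.000
te_C = (6 + 4·10 + 20)/6 = 66/6 = 11; σ²_C = ((20−6)/6)² = 5.444
te_D = (3 + 4·5 + 7)/6 = 30/6 = 5; σ²_D = ((7−3)/6)² = 0.444
te_E = (1 + 4·2 + 3)/6 = 12/6 = 2; σ²_E = ((3−1)/6)² = 0.111
te_F = (5 + 4·7 + 9)/6 = 42/6 = 7; σ²_F = ((9−5)/6)² = 0.444
te_G = (2 + 4·3 + 4)/6 = 18/6 = 3; σ²_G = ((4−2)/6)² = 0.111
te_H = (10 + 4·11 + 12)/6 = 66/6 = 11; σ²_H = ((12−10)/6)² = 0.111

Forward pass:
ES_A = 0; EF_A = 8
ES_B = 0; EF_B = 8
ES_C = 8; EF_C = 8+11 = 19
ES_D = 8; EF_D = 8+5 = 13
ES_E = 8; EF_E = 8+2 = 10
ES_F = 8; EF_F = 8+7 = 15
ES_G = max(EF_B=8, EF_E=10) = 10; EF_G = 10+3 = 13
ES_H = max(EF_A=8, EF_C=19, EF_D=13, EF_F=15, EF_G=13) = 19; EF_H = 19+11 = 30
Expected project duration μ = 30 days. Critical path: B → C → H.

Variance along critical path = 9.000 + 5.444 + 0.111 = 14.556; σ = √14.556 = 3.815 days.
Z = (24 − 30) / 3.815 = -1.573
P(T ≤ 24) = Φ(-1.573) ≈ 0.058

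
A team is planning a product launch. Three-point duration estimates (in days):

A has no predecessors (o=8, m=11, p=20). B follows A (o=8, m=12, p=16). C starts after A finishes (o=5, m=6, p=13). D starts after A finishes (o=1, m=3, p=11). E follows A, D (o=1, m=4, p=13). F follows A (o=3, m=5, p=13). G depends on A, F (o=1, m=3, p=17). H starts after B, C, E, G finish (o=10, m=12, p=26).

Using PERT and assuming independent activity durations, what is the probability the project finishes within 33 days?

0.082

te_A = (8 + 4·11 + 20)/6 = 72/6 = 12; σ²_A = ((20−8)/6)² = 4.000
te_B = (8 + 4·12 + 16)/6 = 72/6 = 12; σ²_B = ((16−8)/6)² = 1.778
te_C = (5 + 4·6 + 13)/6 = 42/6 = 7; σ²_C = ((13−5)/6)² = 1.778
te_D = (1 + 4·3 + 11)/6 = 24/6 = 4; σ²_D = ((11−1)/6)² = 2.778
te_E = (1 + 4·4 + 13)/6 = 30/6 = 5; σ²_E = ((13−1)/6)² = 4.000
te_F = (3 + 4·5 + 13)/6 = 36/6 = 6; σ²_F = ((13−3)/6)² = 2.778
te_G = (1 + 4·3 + 17)/6 = 30/6 = 5; σ²_G = ((17−1)/6)² = 7.111
te_H = (10 + 4·12 + 26)/6 = 84/6 = 14; σ²_H = ((26−10)/6)² = 7.111

Forward pass:
ES_A = 0; EF_A = 12
ES_B = 12; EF_B = 12+12 = 24
ES_C = 12; EF_C = 12+7 = 19
ES_D = 12; EF_D = 12+4 = 16
ES_E = max(EF_A=12, EF_D=16) = 16; EF_E = 16+5 = 21
ES_F = 12; EF_F = 12+6 = 18
ES_G = max(EF_A=12, EF_F=18) = 18; EF_G = 18+5 = 23
ES_H = max(EF_B=24, EF_C=19, EF_E=21, EF_G=23) = 24; EF_H = 24+14 = 38
Expected project duration μ = 38 days. Critical path: A → B → H.

Variance along critical path = 4.000 + 1.778 + 7.111 = 12.889; σ = √12.889 = 3.590 days.
Z = (33 − 38) / 3.590 = -1.393
P(T ≤ 33) = Φ(-1.393) ≈ 0.082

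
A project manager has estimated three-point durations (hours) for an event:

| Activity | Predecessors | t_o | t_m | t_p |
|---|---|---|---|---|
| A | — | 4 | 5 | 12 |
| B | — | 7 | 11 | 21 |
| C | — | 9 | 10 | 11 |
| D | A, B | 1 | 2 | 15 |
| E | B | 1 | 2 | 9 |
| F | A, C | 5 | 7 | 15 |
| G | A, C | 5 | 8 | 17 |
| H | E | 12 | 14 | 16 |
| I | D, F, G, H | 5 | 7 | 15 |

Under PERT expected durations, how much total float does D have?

te_A = (4 + 4·5 + 12)/6 = 36/6 = 6
te_B = (7 + 4·11 + 21)/6 = 72/6 = 12
te_C = (9 + 4·10 + 11)/6 = 60/6 = 10
te_D = (1 + 4·2 + 15)/6 = 24/6 = 4
te_E = (1 + 4·2 + 9)/6 = 18/6 = 3
te_F = (5 + 4·7 + 15)/6 = 48/6 = 8
te_G = (5 + 4·8 + 17)/6 = 54/6 = 9
te_H = (12 + 4·14 + 16)/6 = 84/6 = 14
te_I = (5 + 4·7 + 15)/6 = 48/6 = 8

Forward pass:
ES_A = 0; EF_A = 6
ES_B = 0; EF_B = 12
ES_C = 0; EF_C = 10
ES_D = max(EF_A=6, EF_B=12) = 12; EF_D = 12+4 = 16
ES_E = 12; EF_E = 12+3 = 15
ES_F = max(EF_A=6, EF_C=10) = 10; EF_F = 10+8 = 18
ES_G = max(EF_A=6, EF_C=10) = 10; EF_G = 10+9 = 19
ES_H = 15; EF_H = 15+14 = 29
ES_I = max(EF_D=16, EF_F=18, EF_G=19, EF_H=29) = 29; EF_I = 29+8 = 37
Expected project duration μ = 37 hours. Critical path: B → E → H → I.

Backward pass:
LF_I = 37; LS_I = 37−8 = 29
LF_H = LS_I = 29; LS_H = 29−14 = 15
LF_G = LS_I = 29; LS_G = 29−9 = 20
LF_F = LS_I = 29; LS_F = 29−8 = 21
LF_E = LS_H = 15; LS_E = 15−3 = 12
LF_D = LS_I = 29; LS_D = 29−4 = 25
LF_C = min(LS_F=21, LS_G=20) = 20; LS_C = 20−10 = 10
LF_B = min(LS_D=25, LS_E=12) = 12; LS_B = 12−12 = 0
LF_A = min(LS_D=25, LS_F=21, LS_G=20) = 20; LS_A = 20−6 = 14
Slack_D = LS_D − ES_D = 25 − 12 = 13

13 hours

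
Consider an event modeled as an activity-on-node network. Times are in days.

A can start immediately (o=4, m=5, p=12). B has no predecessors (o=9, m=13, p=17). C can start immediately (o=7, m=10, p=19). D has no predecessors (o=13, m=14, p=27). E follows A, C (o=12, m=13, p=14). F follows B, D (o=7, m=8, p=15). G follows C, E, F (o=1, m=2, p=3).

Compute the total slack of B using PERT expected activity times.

te_A = (4 + 4·5 + 12)/6 = 36/6 = 6
te_B = (9 + 4·13 + 17)/6 = 78/6 = 13
te_C = (7 + 4·10 + 19)/6 = 66/6 = 11
te_D = (13 + 4·14 + 27)/6 = 96/6 = 16
te_E = (12 + 4·13 + 14)/6 = 78/6 = 13
te_F = (7 + 4·8 + 15)/6 = 54/6 = 9
te_G = (1 + 4·2 + 3)/6 = 12/6 = 2

Forward pass:
ES_A = 0; EF_A = 6
ES_B = 0; EF_B = 13
ES_C = 0; EF_C = 11
ES_D = 0; EF_D = 16
ES_E = max(EF_A=6, EF_C=11) = 11; EF_E = 11+13 = 24
ES_F = max(EF_B=13, EF_D=16) = 16; EF_F = 16+9 = 25
ES_G = max(EF_C=11, EF_E=24, EF_F=25) = 25; EF_G = 25+2 = 27
Expected project duration μ = 27 days. Critical path: D → F → G.

Backward pass:
LF_G = 27; LS_G = 27−2 = 25
LF_F = LS_G = 25; LS_F = 25−9 = 16
LF_E = LS_G = 25; LS_E = 25−13 = 12
LF_D = LS_F = 16; LS_D = 16−16 = 0
LF_C = min(LS_E=12, LS_G=25) = 12; LS_C = 12−11 = 1
LF_B = LS_F = 16; LS_B = 16−13 = 3
LF_A = LS_E = 12; LS_A = 12−6 = 6
Slack_B = LS_B − ES_B = 3 − 0 = 3

3 days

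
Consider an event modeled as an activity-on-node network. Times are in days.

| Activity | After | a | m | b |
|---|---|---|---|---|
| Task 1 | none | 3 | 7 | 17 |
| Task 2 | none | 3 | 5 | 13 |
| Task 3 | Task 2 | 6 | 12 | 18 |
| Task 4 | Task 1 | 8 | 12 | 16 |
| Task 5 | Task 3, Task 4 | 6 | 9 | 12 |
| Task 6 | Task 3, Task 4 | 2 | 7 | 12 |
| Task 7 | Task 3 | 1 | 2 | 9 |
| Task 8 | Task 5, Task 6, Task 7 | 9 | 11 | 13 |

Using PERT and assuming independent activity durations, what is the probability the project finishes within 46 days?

te_Task 1 = (3 + 4·7 + 17)/6 = 48/6 = 8; σ²_Task 1 = ((17−3)/6)² = 5.444
te_Task 2 = (3 + 4·5 + 13)/6 = 36/6 = 6; σ²_Task 2 = ((13−3)/6)² = 2.778
te_Task 3 = (6 + 4·12 + 18)/6 = 72/6 = 12; σ²_Task 3 = ((18−6)/6)² = 4.000
te_Task 4 = (8 + 4·12 + 16)/6 = 72/6 = 12; σ²_Task 4 = ((16−8)/6)² = 1.778
te_Task 5 = (6 + 4·9 + 12)/6 = 54/6 = 9; σ²_Task 5 = ((12−6)/6)² = 1.000
te_Task 6 = (2 + 4·7 + 12)/6 = 42/6 = 7; σ²_Task 6 = ((12−2)/6)² = 2.778
te_Task 7 = (1 + 4·2 + 9)/6 = 18/6 = 3; σ²_Task 7 = ((9−1)/6)² = 1.778
te_Task 8 = (9 + 4·11 + 13)/6 = 66/6 = 11; σ²_Task 8 = ((13−9)/6)² = 0.444

Forward pass:
ES_Task 1 = 0; EF_Task 1 = 8
ES_Task 2 = 0; EF_Task 2 = 6
ES_Task 3 = 6; EF_Task 3 = 6+12 = 18
ES_Task 4 = 8; EF_Task 4 = 8+12 = 20
ES_Task 5 = max(EF_Task 3=18, EF_Task 4=20) = 20; EF_Task 5 = 20+9 = 29
ES_Task 6 = max(EF_Task 3=18, EF_Task 4=20) = 20; EF_Task 6 = 20+7 = 27
ES_Task 7 = 18; EF_Task 7 = 18+3 = 21
ES_Task 8 = max(EF_Task 5=29, EF_Task 6=27, EF_Task 7=21) = 29; EF_Task 8 = 29+11 = 40
Expected project duration μ = 40 days. Critical path: Task 1 → Task 4 → Task 5 → Task 8.

Variance along critical path = 5.444 + 1.778 + 1.000 + 0.444 = 8.667; σ = √8.667 = 2.944 days.
Z = (46 − 40) / 2.944 = 2.038
P(T ≤ 46) = Φ(2.038) ≈ 0.979

0.979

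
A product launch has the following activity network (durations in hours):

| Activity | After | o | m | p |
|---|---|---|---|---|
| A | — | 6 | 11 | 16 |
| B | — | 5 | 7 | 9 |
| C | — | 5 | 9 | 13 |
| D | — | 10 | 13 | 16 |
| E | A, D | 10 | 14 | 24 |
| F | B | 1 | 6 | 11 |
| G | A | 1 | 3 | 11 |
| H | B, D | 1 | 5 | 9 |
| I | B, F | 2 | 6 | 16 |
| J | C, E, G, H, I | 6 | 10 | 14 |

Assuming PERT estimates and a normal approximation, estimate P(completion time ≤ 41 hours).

0.852

te_A = (6 + 4·11 + 16)/6 = 66/6 = 11; σ²_A = ((16−6)/6)² = 2.778
te_B = (5 + 4·7 + 9)/6 = 42/6 = 7; σ²_B = ((9−5)/6)² = 0.444
te_C = (5 + 4·9 + 13)/6 = 54/6 = 9; σ²_C = ((13−5)/6)² = 1.778
te_D = (10 + 4·13 + 16)/6 = 78/6 = 13; σ²_D = ((16−10)/6)² = 1.000
te_E = (10 + 4·14 + 24)/6 = 90/6 = 15; σ²_E = ((24−10)/6)² = 5.444
te_F = (1 + 4·6 + 11)/6 = 36/6 = 6; σ²_F = ((11−1)/6)² = 2.778
te_G = (1 + 4·3 + 11)/6 = 24/6 = 4; σ²_G = ((11−1)/6)² = 2.778
te_H = (1 + 4·5 + 9)/6 = 30/6 = 5; σ²_H = ((9−1)/6)² = 1.778
te_I = (2 + 4·6 + 16)/6 = 42/6 = 7; σ²_I = ((16−2)/6)² = 5.444
te_J = (6 + 4·10 + 14)/6 = 60/6 = 10; σ²_J = ((14−6)/6)² = 1.778

Forward pass:
ES_A = 0; EF_A = 11
ES_B = 0; EF_B = 7
ES_C = 0; EF_C = 9
ES_D = 0; EF_D = 13
ES_E = max(EF_A=11, EF_D=13) = 13; EF_E = 13+15 = 28
ES_F = 7; EF_F = 7+6 = 13
ES_G = 11; EF_G = 11+4 = 15
ES_H = max(EF_B=7, EF_D=13) = 13; EF_H = 13+5 = 18
ES_I = max(EF_B=7, EF_F=13) = 13; EF_I = 13+7 = 20
ES_J = max(EF_C=9, EF_E=28, EF_G=15, EF_H=18, EF_I=20) = 28; EF_J = 28+10 = 38
Expected project duration μ = 38 hours. Critical path: D → E → J.

Variance along critical path = 1.000 + 5.444 + 1.778 = 8.222; σ = √8.222 = 2.867 hours.
Z = (41 − 38) / 2.867 = 1.046
P(T ≤ 41) = Φ(1.046) ≈ 0.852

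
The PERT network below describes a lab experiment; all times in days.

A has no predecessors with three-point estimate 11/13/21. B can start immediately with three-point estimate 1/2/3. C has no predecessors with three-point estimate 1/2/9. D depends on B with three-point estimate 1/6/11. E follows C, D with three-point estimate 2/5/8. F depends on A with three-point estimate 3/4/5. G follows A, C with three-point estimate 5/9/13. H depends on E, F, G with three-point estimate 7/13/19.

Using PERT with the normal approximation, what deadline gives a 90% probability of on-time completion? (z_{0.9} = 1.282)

39.7 days

te_A = (11 + 4·13 + 21)/6 = 84/6 = 14; σ²_A = ((21−11)/6)² = 2.778
te_B = (1 + 4·2 + 3)/6 = 12/6 = 2; σ²_B = ((3−1)/6)² = 0.111
te_C = (1 + 4·2 + 9)/6 = 18/6 = 3; σ²_C = ((9−1)/6)² = 1.778
te_D = (1 + 4·6 + 11)/6 = 36/6 = 6; σ²_D = ((11−1)/6)² = 2.778
te_E = (2 + 4·5 + 8)/6 = 30/6 = 5; σ²_E = ((8−2)/6)² = 1.000
te_F = (3 + 4·4 + 5)/6 = 24/6 = 4; σ²_F = ((5−3)/6)² = 0.111
te_G = (5 + 4·9 + 13)/6 = 54/6 = 9; σ²_G = ((13−5)/6)² = 1.778
te_H = (7 + 4·13 + 19)/6 = 78/6 = 13; σ²_H = ((19−7)/6)² = 4.000

Forward pass:
ES_A = 0; EF_A = 14
ES_B = 0; EF_B = 2
ES_C = 0; EF_C = 3
ES_D = 2; EF_D = 2+6 = 8
ES_E = max(EF_C=3, EF_D=8) = 8; EF_E = 8+5 = 13
ES_F = 14; EF_F = 14+4 = 18
ES_G = max(EF_A=14, EF_C=3) = 14; EF_G = 14+9 = 23
ES_H = max(EF_E=13, EF_F=18, EF_G=23) = 23; EF_H = 23+13 = 36
Expected project duration μ = 36 days. Critical path: A → G → H.

Variance along critical path = 2.778 + 1.778 + 4.000 = 8.556; σ = 2.925 days.
D = μ + z·σ = 36 + 1.282·2.925 = 39.7 days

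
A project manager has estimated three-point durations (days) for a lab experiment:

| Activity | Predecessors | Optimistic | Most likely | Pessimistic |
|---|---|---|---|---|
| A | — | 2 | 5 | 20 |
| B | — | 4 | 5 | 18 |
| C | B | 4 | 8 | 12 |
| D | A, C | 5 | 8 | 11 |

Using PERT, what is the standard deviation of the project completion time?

2.87 days

te_A = (2 + 4·5 + 20)/6 = 42/6 = 7; σ²_A = ((20−2)/6)² = 9.000
te_B = (4 + 4·5 + 18)/6 = 42/6 = 7; σ²_B = ((18−4)/6)² = 5.444
te_C = (4 + 4·8 + 12)/6 = 48/6 = 8; σ²_C = ((12−4)/6)² = 1.778
te_D = (5 + 4·8 + 11)/6 = 48/6 = 8; σ²_D = ((11−5)/6)² = 1.000

Forward pass:
ES_A = 0; EF_A = 7
ES_B = 0; EF_B = 7
ES_C = 7; EF_C = 7+8 = 15
ES_D = max(EF_A=7, EF_C=15) = 15; EF_D = 15+8 = 23
Expected project duration μ = 23 days. Critical path: B → C → D.

Variance along critical path = 5.444 + 1.778 + 1.000 = 8.222
σ = √8.222 = 2.867 days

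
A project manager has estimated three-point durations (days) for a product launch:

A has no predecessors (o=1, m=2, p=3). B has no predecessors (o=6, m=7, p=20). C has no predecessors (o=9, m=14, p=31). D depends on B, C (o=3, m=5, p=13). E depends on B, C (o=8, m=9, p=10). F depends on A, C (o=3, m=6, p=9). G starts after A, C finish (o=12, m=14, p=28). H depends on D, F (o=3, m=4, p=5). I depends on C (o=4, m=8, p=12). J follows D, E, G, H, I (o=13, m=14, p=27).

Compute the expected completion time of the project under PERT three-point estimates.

te_A = (1 + 4·2 + 3)/6 = 12/6 = 2
te_B = (6 + 4·7 + 20)/6 = 54/6 = 9
te_C = (9 + 4·14 + 31)/6 = 96/6 = 16
te_D = (3 + 4·5 + 13)/6 = 36/6 = 6
te_E = (8 + 4·9 + 10)/6 = 54/6 = 9
te_F = (3 + 4·6 + 9)/6 = 36/6 = 6
te_G = (12 + 4·14 + 28)/6 = 96/6 = 16
te_H = (3 + 4·4 + 5)/6 = 24/6 = 4
te_I = (4 + 4·8 + 12)/6 = 48/6 = 8
te_J = (13 + 4·14 + 27)/6 = 96/6 = 16

Forward pass:
ES_A = 0; EF_A = 2
ES_B = 0; EF_B = 9
ES_C = 0; EF_C = 16
ES_D = max(EF_B=9, EF_C=16) = 16; EF_D = 16+6 = 22
ES_E = max(EF_B=9, EF_C=16) = 16; EF_E = 16+9 = 25
ES_F = max(EF_A=2, EF_C=16) = 16; EF_F = 16+6 = 22
ES_G = max(EF_A=2, EF_C=16) = 16; EF_G = 16+16 = 32
ES_H = max(EF_D=22, EF_F=22) = 22; EF_H = 22+4 = 26
ES_I = 16; EF_I = 16+8 = 24
ES_J = max(EF_D=22, EF_E=25, EF_G=32, EF_H=26, EF_I=24) = 32; EF_J = 32+16 = 48
Expected project duration μ = 48 days. Critical path: C → G → J.

48 days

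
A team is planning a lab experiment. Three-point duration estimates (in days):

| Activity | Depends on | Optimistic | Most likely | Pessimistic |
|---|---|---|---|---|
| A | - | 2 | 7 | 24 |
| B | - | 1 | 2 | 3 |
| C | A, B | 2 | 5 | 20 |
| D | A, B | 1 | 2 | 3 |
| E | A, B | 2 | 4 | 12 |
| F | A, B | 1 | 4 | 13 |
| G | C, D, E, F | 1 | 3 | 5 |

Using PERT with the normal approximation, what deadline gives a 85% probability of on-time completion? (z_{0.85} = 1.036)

te_A = (2 + 4·7 + 24)/6 = 54/6 = 9; σ²_A = ((24−2)/6)² = 13.444
te_B = (1 + 4·2 + 3)/6 = 12/6 = 2; σ²_B = ((3−1)/6)² = 0.111
te_C = (2 + 4·5 + 20)/6 = 42/6 = 7; σ²_C = ((20−2)/6)² = 9.000
te_D = (1 + 4·2 + 3)/6 = 12/6 = 2; σ²_D = ((3−1)/6)² = 0.111
te_E = (2 + 4·4 + 12)/6 = 30/6 = 5; σ²_E = ((12−2)/6)² = 2.778
te_F = (1 + 4·4 + 13)/6 = 30/6 = 5; σ²_F = ((13−1)/6)² = 4.000
te_G = (1 + 4·3 + 5)/6 = 18/6 = 3; σ²_G = ((5−1)/6)² = 0.444

Forward pass:
ES_A = 0; EF_A = 9
ES_B = 0; EF_B = 2
ES_C = max(EF_A=9, EF_B=2) = 9; EF_C = 9+7 = 16
ES_D = max(EF_A=9, EF_B=2) = 9; EF_D = 9+2 = 11
ES_E = max(EF_A=9, EF_B=2) = 9; EF_E = 9+5 = 14
ES_F = max(EF_A=9, EF_B=2) = 9; EF_F = 9+5 = 14
ES_G = max(EF_C=16, EF_D=11, EF_E=14, EF_F=14) = 16; EF_G = 16+3 = 19
Expected project duration μ = 19 days. Critical path: A → C → G.

Variance along critical path = 13.444 + 9.000 + 0.444 = 22.889; σ = 4.784 days.
D = μ + z·σ = 19 + 1.036·4.784 = 24.0 days

24.0 days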